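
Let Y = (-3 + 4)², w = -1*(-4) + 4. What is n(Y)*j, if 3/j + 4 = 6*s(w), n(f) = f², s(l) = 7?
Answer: 3/38 ≈ 0.078947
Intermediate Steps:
w = 8 (w = 4 + 4 = 8)
Y = 1 (Y = 1² = 1)
j = 3/38 (j = 3/(-4 + 6*7) = 3/(-4 + 42) = 3/38 ≈ 0.078947)
n(Y)*j = 1²*(3/38) = 1*(3/38) = 3/38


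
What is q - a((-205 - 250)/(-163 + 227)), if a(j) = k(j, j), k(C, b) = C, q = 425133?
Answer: 27208967/64 ≈ 4.2514e+5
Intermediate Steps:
a(j) = j
q - a((-205 - 250)/(-163 + 227)) = 425133 - (-205 - 250)/(-163 + 227) = 425133 - (-455)/64 = 425133 - 1*(-455/64) = 425133 + 455/64 = 27208967/64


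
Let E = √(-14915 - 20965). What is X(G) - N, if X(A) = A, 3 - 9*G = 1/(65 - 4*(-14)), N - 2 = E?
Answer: -1816/1089 - 2*I*√8970 ≈ -1.6676 - 189.42*I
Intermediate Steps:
E = 2*I*√8970 (E = √(-35880) = 2*I*√8970 ≈ 189.42*I)
N = 2 + 2*I*√8970 ≈ 2.0 + 189.42*I
G = 362/1089 (G = ⅓ - 1/(9*(65 - 4*(-14))) = ⅓ - 1/(9*(65 + 56)) = ⅓ - ⅑/121 = ⅓ - ⅑*1/121 = ⅓ - 1/1089 = 362/1089 ≈ 0.33242)
X(G) - N = 362/1089 - (2 + 2*I*√8970) = 362/1089 + (-2 - 2*I*√8970) = -1816/1089 - 2*I*√8970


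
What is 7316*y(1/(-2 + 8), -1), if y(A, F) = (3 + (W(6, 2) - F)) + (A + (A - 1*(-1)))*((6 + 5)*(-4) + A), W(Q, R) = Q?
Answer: -3189776/9 ≈ -3.5442e+5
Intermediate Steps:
y(A, F) = 9 - F + (1 + 2*A)*(-44 + A) (y(A, F) = (3 + (6 - F)) + (A + (A - 1*(-1)))*((6 + 5)*(-4) + A) = (9 - F) + (A + (A + 1))*(11*(-4) + A) = (9 - F) + (A + (1 + A))*(-44 + A) = (9 - F) + (1 + 2*A)*(-44 + A) = 9 - F + (1 + 2*A)*(-44 + A))
7316*y(1/(-2 + 8), -1) = 7316*(-35 - 1*(-1) - 87/(-2 + 8) + 2*(1/(-2 + 8))²) = 7316*(-35 + 1 - 87/6 + 2*(1/6)²) = 7316*(-35 + 1 - 87*⅙ + 2*(⅙)²) = 7316*(-35 + 1 - 29/2 + 2*(1/36)) = 7316*(-35 + 1 - 29/2 + 1/18) = 7316*(-436/9) = -3189776/9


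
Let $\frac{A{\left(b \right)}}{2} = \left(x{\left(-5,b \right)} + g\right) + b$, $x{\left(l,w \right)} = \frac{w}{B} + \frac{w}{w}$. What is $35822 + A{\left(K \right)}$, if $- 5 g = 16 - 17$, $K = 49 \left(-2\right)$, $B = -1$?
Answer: $\frac{179122}{5} \approx 35824.0$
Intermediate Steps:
$K = -98$
$g = \frac{1}{5}$ ($g = - \frac{16 - 17}{5} = \left(- \frac{1}{5}\right) \left(-1\right) = \frac{1}{5} \approx 0.2$)
$x{\left(l,w \right)} = 1 - w$ ($x{\left(l,w \right)} = \frac{w}{-1} + \frac{w}{w} = w \left(-1\right) + 1 = - w + 1 = 1 - w$)
$A{\left(b \right)} = \frac{12}{5}$ ($A{\left(b \right)} = 2 \left(\left(\left(1 - b\right) + \frac{1}{5}\right) + b\right) = 2 \left(\left(\frac{6}{5} - b\right) + b\right) = 2 \cdot \frac{6}{5} = \frac{12}{5}$)
$35822 + A{\left(K \right)} = 35822 + \frac{12}{5} = \frac{179122}{5}$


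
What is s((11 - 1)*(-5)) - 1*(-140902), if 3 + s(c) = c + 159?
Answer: 141008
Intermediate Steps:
s(c) = 156 + c (s(c) = -3 + (c + 159) = -3 + (159 + c) = 156 + c)
s((11 - 1)*(-5)) - 1*(-140902) = (156 + (11 - 1)*(-5)) - 1*(-140902) = (156 + 10*(-5)) + 140902 = (156 - 50) + 140902 = 106 + 140902 = 141008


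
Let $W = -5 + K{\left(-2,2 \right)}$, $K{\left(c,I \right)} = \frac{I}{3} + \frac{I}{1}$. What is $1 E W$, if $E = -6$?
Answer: $14$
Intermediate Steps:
$K{\left(c,I \right)} = \frac{4 I}{3}$ ($K{\left(c,I \right)} = I \frac{1}{3} + I 1 = \frac{I}{3} + I = \frac{4 I}{3}$)
$W = - \frac{7}{3}$ ($W = -5 + \frac{4}{3} \cdot 2 = -5 + \frac{8}{3} = - \frac{7}{3} \approx -2.3333$)
$1 E W = 1 \left(-6\right) \left(- \frac{7}{3}\right) = \left(-6\right) \left(- \frac{7}{3}\right) = 14$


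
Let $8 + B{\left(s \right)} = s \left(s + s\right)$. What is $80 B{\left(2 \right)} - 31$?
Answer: $-31$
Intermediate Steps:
$B{\left(s \right)} = -8 + 2 s^{2}$ ($B{\left(s \right)} = -8 + s \left(s + s\right) = -8 + s 2 s = -8 + 2 s^{2}$)
$80 B{\left(2 \right)} - 31 = 80 \left(-8 + 2 \cdot 2^{2}\right) - 31 = 80 \left(-8 + 2 \cdot 4\right) - 31 = 80 \left(-8 + 8\right) - 31 = 80 \cdot 0 - 31 = 0 - 31 = -31$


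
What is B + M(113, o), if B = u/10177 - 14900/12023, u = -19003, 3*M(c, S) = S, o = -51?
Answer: -2460197576/122358071 ≈ -20.107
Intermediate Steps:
M(c, S) = S/3
B = -380110369/122358071 (B = -19003/10177 - 14900/12023 = -380110369/122358071 ≈ -3.1065)
B + M(113, o) = -380110369/122358071 + (1/3)*(-51) = -380110369/122358071 - 17 = -2460197576/122358071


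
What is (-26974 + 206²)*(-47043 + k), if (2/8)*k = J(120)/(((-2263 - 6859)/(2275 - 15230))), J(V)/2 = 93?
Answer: -3243059609706/4561 ≈ -7.1104e+8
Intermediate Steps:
J(V) = 186 (J(V) = 2*93 = 186)
k = 4819260/4561 (k = 4*(186/(((-2263 - 6859)/(2275 - 15230)))) = 4*(186/((-9122/(-12955)))) = 4*(186/((-9122*(-1/12955)))) = 4*(186/(9122/12955)) = 4*(186*(12955/9122)) = 4*(1204815/4561) = 4819260/4561 ≈ 1056.6)
(-26974 + 206²)*(-47043 + k) = (-26974 + 206²)*(-47043 + 4819260/4561) = (-26974 + 42436)*(-209743863/4561) = 15462*(-209743863/4561) = -3243059609706/4561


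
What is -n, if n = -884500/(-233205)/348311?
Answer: -176900/16245573351 ≈ -1.0889e-5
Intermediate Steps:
n = 176900/16245573351 (n = -884500*(-1/233205)*(1/348311) = (176900/46641)*(1/348311) = 176900/16245573351 ≈ 1.0889e-5)
-n = -1*176900/16245573351 = -176900/16245573351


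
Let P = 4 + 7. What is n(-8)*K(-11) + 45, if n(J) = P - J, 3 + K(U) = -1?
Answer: -31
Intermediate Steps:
K(U) = -4 (K(U) = -3 - 1 = -4)
P = 11
n(J) = 11 - J
n(-8)*K(-11) + 45 = (11 - 1*(-8))*(-4) + 45 = (11 + 8)*(-4) + 45 = 19*(-4) + 45 = -76 + 45 = -31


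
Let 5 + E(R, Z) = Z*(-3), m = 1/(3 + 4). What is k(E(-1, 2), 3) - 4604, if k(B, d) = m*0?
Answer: -4604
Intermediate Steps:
m = ⅐ (m = 1/7 = ⅐ ≈ 0.14286)
E(R, Z) = -5 - 3*Z (E(R, Z) = -5 + Z*(-3) = -5 - 3*Z)
k(B, d) = 0 (k(B, d) = (⅐)*0 = 0)
k(E(-1, 2), 3) - 4604 = 0 - 4604 = -4604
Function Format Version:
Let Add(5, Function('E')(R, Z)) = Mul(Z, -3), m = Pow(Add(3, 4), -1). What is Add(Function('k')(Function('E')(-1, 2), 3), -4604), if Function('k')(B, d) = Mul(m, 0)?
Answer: -4604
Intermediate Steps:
m = Rational(1, 7) (m = Pow(7, -1) = Rational(1, 7) ≈ 0.14286)
Function('E')(R, Z) = Add(-5, Mul(-3, Z)) (Function('E')(R, Z) = Add(-5, Mul(Z, -3)) = Add(-5, Mul(-3, Z)))
Function('k')(B, d) = 0 (Function('k')(B, d) = Mul(Rational(1, 7), 0) = 0)
Add(Function('k')(Function('E')(-1, 2), 3), -4604) = Add(0, -4604) = -4604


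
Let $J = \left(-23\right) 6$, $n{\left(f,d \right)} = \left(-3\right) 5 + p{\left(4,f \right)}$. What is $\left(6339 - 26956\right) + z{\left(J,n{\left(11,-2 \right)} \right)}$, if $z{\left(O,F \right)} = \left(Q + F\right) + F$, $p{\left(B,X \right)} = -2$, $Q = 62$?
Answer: $-20589$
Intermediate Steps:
$n{\left(f,d \right)} = -17$ ($n{\left(f,d \right)} = \left(-3\right) 5 - 2 = -15 - 2 = -17$)
$J = -138$
$z{\left(O,F \right)} = 62 + 2 F$ ($z{\left(O,F \right)} = \left(62 + F\right) + F = 62 + 2 F$)
$\left(6339 - 26956\right) + z{\left(J,n{\left(11,-2 \right)} \right)} = \left(6339 - 26956\right) + \left(62 + 2 \left(-17\right)\right) = -20617 + \left(62 - 34\right) = -20617 + 28 = -20589$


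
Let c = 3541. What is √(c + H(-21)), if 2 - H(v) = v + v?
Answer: √3585 ≈ 59.875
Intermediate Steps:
H(v) = 2 - 2*v (H(v) = 2 - (v + v) = 2 - 2*v)
√(c + H(-21)) = √(3541 + (2 - 2*(-21))) = √(3541 + (2 + 42)) = √(3541 + 44) = √3585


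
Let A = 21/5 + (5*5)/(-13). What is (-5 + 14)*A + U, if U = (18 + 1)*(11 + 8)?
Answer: 24797/65 ≈ 381.49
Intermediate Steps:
A = 148/65 (A = 21*(⅕) + 25*(-1/13) = 21/5 - 25/13 = 148/65 ≈ 2.2769)
U = 361 (U = 19*19 = 361)
(-5 + 14)*A + U = (-5 + 14)*(148/65) + 361 = 9*(148/65) + 361 = 1332/65 + 361 = 24797/65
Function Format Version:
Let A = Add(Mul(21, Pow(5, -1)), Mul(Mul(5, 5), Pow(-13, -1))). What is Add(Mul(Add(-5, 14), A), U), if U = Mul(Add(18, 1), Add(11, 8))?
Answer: Rational(24797, 65) ≈ 381.49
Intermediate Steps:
A = Rational(148, 65) (A = Add(Mul(21, Rational(1, 5)), Mul(25, Rational(-1, 13))) = Add(Rational(21, 5), Rational(-25, 13)) = Rational(148, 65) ≈ 2.2769)
U = 361 (U = Mul(19, 19) = 361)
Add(Mul(Add(-5, 14), A), U) = Add(Mul(Add(-5, 14), Rational(148, 65)), 361) = Add(Mul(9, Rational(148, 65)), 361) = Add(Rational(1332, 65), 361) = Rational(24797, 65)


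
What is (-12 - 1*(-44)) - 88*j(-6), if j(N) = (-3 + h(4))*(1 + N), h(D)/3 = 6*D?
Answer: 30392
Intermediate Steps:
h(D) = 18*D (h(D) = 3*(6*D) = 18*D)
j(N) = 69 + 69*N (j(N) = (-3 + 18*4)*(1 + N) = (-3 + 72)*(1 + N) = 69*(1 + N) = 69 + 69*N)
(-12 - 1*(-44)) - 88*j(-6) = (-12 - 1*(-44)) - 88*(69 + 69*(-6)) = (-12 + 44) - 88*(69 - 414) = 32 - 88*(-345) = 32 + 30360 = 30392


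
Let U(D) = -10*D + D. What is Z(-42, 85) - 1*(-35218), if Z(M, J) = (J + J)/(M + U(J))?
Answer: 28420756/807 ≈ 35218.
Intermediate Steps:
U(D) = -9*D
Z(M, J) = 2*J/(M - 9*J) (Z(M, J) = (J + J)/(M - 9*J) = (2*J)/(M - 9*J) = 2*J/(M - 9*J))
Z(-42, 85) - 1*(-35218) = -2*85/(-1*(-42) + 9*85) - 1*(-35218) = -2*85/(42 + 765) + 35218 = -2*85/807 + 35218 = -2*85*1/807 + 35218 = -170/807 + 35218 = 28420756/807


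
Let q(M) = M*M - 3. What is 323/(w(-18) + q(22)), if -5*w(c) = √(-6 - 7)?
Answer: 298775/444926 + 1615*I*√13/5784038 ≈ 0.67152 + 0.0010067*I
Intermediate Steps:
w(c) = -I*√13/5 (w(c) = -√(-6 - 7)/5 = -I*√13/5)
q(M) = -3 + M² (q(M) = M² - 3 = -3 + M²)
323/(w(-18) + q(22)) = 323/(-I*√13/5 + (-3 + 22²)) = 323/(-I*√13/5 + (-3 + 484)) = 323/(-I*√13/5 + 481) = 323/(481 - I*√13/5)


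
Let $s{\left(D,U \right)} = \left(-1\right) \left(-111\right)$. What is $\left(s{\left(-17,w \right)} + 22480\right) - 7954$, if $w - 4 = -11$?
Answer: $14637$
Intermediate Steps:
$w = -7$ ($w = 4 - 11 = -7$)
$s{\left(D,U \right)} = 111$
$\left(s{\left(-17,w \right)} + 22480\right) - 7954 = \left(111 + 22480\right) - 7954 = 22591 - 7954 = 14637$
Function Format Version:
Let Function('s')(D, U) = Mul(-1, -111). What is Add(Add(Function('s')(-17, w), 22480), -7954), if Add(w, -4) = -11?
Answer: 14637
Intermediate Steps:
w = -7 (w = Add(4, -11) = -7)
Function('s')(D, U) = 111
Add(Add(Function('s')(-17, w), 22480), -7954) = Add(Add(111, 22480), -7954) = Add(22591, -7954) = 14637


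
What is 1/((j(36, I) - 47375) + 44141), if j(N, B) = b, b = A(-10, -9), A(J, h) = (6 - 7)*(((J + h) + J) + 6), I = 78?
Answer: -1/3211 ≈ -0.00031143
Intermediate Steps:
A(J, h) = -6 - h - 2*J (A(J, h) = -((h + 2*J) + 6) = -(6 + h + 2*J) = -6 - h - 2*J)
b = 23 (b = -6 - 1*(-9) - 2*(-10) = -6 + 9 + 20 = 23)
j(N, B) = 23
1/((j(36, I) - 47375) + 44141) = 1/((23 - 47375) + 44141) = 1/(-47352 + 44141) = 1/(-3211) = -1/3211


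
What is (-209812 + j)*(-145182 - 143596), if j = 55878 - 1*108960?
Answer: 75918003532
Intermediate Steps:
j = -53082 (j = 55878 - 108960 = -53082)
(-209812 + j)*(-145182 - 143596) = (-209812 - 53082)*(-145182 - 143596) = -262894*(-288778) = 75918003532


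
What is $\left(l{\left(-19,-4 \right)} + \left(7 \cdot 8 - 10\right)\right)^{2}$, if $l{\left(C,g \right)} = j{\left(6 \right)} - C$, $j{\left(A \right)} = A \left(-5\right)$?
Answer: $1225$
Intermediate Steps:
$j{\left(A \right)} = - 5 A$
$l{\left(C,g \right)} = -30 - C$ ($l{\left(C,g \right)} = \left(-5\right) 6 - C = -30 - C$)
$\left(l{\left(-19,-4 \right)} + \left(7 \cdot 8 - 10\right)\right)^{2} = \left(\left(-30 - -19\right) + \left(7 \cdot 8 - 10\right)\right)^{2} = \left(\left(-30 + 19\right) + \left(56 - 10\right)\right)^{2} = \left(-11 + 46\right)^{2} = 35^{2} = 1225$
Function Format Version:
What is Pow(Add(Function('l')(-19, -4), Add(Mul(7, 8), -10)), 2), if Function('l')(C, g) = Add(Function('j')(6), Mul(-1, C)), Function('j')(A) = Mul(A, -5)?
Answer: 1225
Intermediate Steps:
Function('j')(A) = Mul(-5, A)
Function('l')(C, g) = Add(-30, Mul(-1, C)) (Function('l')(C, g) = Add(Mul(-5, 6), Mul(-1, C)) = Add(-30, Mul(-1, C)))
Pow(Add(Function('l')(-19, -4), Add(Mul(7, 8), -10)), 2) = Pow(Add(Add(-30, Mul(-1, -19)), Add(Mul(7, 8), -10)), 2) = Pow(Add(Add(-30, 19), Add(56, -10)), 2) = Pow(Add(-11, 46), 2) = Pow(35, 2) = 1225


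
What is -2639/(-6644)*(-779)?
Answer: -2055781/6644 ≈ -309.42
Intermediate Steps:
-2639/(-6644)*(-779) = -2639*(-1/6644)*(-779) = (2639/6644)*(-779) = -2055781/6644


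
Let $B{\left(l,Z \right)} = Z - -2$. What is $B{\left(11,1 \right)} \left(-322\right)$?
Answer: $-966$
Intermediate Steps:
$B{\left(l,Z \right)} = 2 + Z$ ($B{\left(l,Z \right)} = Z + 2 = 2 + Z$)
$B{\left(11,1 \right)} \left(-322\right) = \left(2 + 1\right) \left(-322\right) = 3 \left(-322\right) = -966$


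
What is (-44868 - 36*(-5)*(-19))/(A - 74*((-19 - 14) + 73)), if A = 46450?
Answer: -24144/21745 ≈ -1.1103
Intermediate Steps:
(-44868 - 36*(-5)*(-19))/(A - 74*((-19 - 14) + 73)) = (-44868 - 36*(-5)*(-19))/(46450 - 74*((-19 - 14) + 73)) = (-44868 + 180*(-19))/(46450 - 74*(-33 + 73)) = (-44868 - 3420)/(46450 - 74*40) = -48288/(46450 - 2960) = -48288/43490 = -48288*1/43490 = -24144/21745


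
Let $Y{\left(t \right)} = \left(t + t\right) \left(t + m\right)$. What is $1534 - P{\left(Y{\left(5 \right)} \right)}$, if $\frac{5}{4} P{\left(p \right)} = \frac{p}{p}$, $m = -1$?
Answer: $\frac{7666}{5} \approx 1533.2$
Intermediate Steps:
$Y{\left(t \right)} = 2 t \left(-1 + t\right)$ ($Y{\left(t \right)} = \left(t + t\right) \left(t - 1\right) = 2 t \left(-1 + t\right)$)
$P{\left(p \right)} = \frac{4}{5}$ ($P{\left(p \right)} = \frac{4 \frac{p}{p}}{5} = \frac{4}{5} \cdot 1 = \frac{4}{5}$)
$1534 - P{\left(Y{\left(5 \right)} \right)} = 1534 - \frac{4}{5} = \frac{7666}{5}$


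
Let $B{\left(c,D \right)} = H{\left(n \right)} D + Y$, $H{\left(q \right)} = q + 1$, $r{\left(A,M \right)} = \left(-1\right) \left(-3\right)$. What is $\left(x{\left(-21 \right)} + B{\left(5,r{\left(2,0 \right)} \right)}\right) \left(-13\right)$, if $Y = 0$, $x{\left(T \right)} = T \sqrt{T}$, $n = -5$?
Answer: $156 + 273 i \sqrt{21} \approx 156.0 + 1251.0 i$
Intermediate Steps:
$r{\left(A,M \right)} = 3$
$H{\left(q \right)} = 1 + q$
$x{\left(T \right)} = T^{\frac{3}{2}}$
$B{\left(c,D \right)} = - 4 D$ ($B{\left(c,D \right)} = \left(1 - 5\right) D + 0 = - 4 D + 0 = - 4 D$)
$\left(x{\left(-21 \right)} + B{\left(5,r{\left(2,0 \right)} \right)}\right) \left(-13\right) = \left(\left(-21\right)^{\frac{3}{2}} - 12\right) \left(-13\right) = \left(- 21 i \sqrt{21} - 12\right) \left(-13\right) = \left(-12 - 21 i \sqrt{21}\right) \left(-13\right) = 156 + 273 i \sqrt{21}$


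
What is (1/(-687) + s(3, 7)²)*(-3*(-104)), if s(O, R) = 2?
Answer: 285688/229 ≈ 1247.5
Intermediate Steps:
(1/(-687) + s(3, 7)²)*(-3*(-104)) = (1/(-687) + 2²)*(-3*(-104)) = (-1/687 + 4)*312 = (2747/687)*312 = 285688/229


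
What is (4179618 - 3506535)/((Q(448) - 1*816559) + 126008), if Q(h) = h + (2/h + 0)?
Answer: -150770592/154583071 ≈ -0.97534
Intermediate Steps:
Q(h) = h + 2/h (Q(h) = h + (2/h + 0) = h + 2/h)
(4179618 - 3506535)/((Q(448) - 1*816559) + 126008) = (4179618 - 3506535)/(((448 + 2/448) - 1*816559) + 126008) = 673083/(((448 + 2*(1/448)) - 816559) + 126008) = 673083/(((448 + 1/224) - 816559) + 126008) = 673083/((100353/224 - 816559) + 126008) = 673083/(-182808863/224 + 126008) = 673083/(-154583071/224) = 673083*(-224/154583071) = -150770592/154583071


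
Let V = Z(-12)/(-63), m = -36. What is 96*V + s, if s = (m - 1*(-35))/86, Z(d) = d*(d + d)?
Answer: -264199/602 ≈ -438.87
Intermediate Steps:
Z(d) = 2*d² (Z(d) = d*(2*d) = 2*d²)
V = -32/7 (V = (2*(-12)²)/(-63) = (2*144)*(-1/63) = 288*(-1/63) = -32/7 ≈ -4.5714)
s = -1/86 (s = (-36 - 1*(-35))/86 = (-36 + 35)*(1/86) = -1*1/86 = -1/86 ≈ -0.011628)
96*V + s = 96*(-32/7) - 1/86 = -3072/7 - 1/86 = -264199/602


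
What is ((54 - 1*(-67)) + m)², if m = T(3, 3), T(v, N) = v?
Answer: 15376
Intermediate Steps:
m = 3
((54 - 1*(-67)) + m)² = ((54 - 1*(-67)) + 3)² = ((54 + 67) + 3)² = (121 + 3)² = 124² = 15376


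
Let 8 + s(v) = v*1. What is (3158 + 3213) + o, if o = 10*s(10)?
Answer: 6391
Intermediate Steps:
s(v) = -8 + v (s(v) = -8 + v*1 = -8 + v)
o = 20 (o = 10*(-8 + 10) = 10*2 = 20)
(3158 + 3213) + o = (3158 + 3213) + 20 = 6371 + 20 = 6391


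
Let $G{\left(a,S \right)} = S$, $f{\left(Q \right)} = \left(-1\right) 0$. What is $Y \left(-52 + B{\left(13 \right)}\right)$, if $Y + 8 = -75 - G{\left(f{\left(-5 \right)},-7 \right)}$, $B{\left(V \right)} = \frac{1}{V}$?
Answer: $\frac{51300}{13} \approx 3946.2$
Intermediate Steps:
$f{\left(Q \right)} = 0$
$Y = -76$ ($Y = -8 - 68 = -76$)
$Y \left(-52 + B{\left(13 \right)}\right) = - 76 \left(-52 + \frac{1}{13}\right) = \left(-76\right) \left(- \frac{675}{13}\right) = \frac{51300}{13}$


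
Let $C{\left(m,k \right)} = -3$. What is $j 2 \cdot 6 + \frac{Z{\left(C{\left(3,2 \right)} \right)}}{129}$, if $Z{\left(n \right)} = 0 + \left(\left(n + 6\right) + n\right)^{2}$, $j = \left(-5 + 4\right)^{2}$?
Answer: $12$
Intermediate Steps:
$j = 1$ ($j = \left(-1\right)^{2} = 1$)
$Z{\left(n \right)} = \left(6 + 2 n\right)^{2}$ ($Z{\left(n \right)} = 0 + \left(\left(6 + n\right) + n\right)^{2} = 0 + \left(6 + 2 n\right)^{2} = \left(6 + 2 n\right)^{2}$)
$j 2 \cdot 6 + \frac{Z{\left(C{\left(3,2 \right)} \right)}}{129} = 1 \cdot 2 \cdot 6 + \frac{4 \left(3 - 3\right)^{2}}{129} = 2 \cdot 6 + \frac{4 \cdot 0^{2}}{129} = 12 + \frac{4 \cdot 0}{129} = 12 + \frac{1}{129} \cdot 0 = 12 + 0 = 12$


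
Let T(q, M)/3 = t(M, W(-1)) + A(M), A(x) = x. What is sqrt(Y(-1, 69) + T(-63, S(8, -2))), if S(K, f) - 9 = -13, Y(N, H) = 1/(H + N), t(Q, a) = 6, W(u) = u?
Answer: sqrt(6953)/34 ≈ 2.4525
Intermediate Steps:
S(K, f) = -4 (S(K, f) = 9 - 13 = -4)
T(q, M) = 18 + 3*M (T(q, M) = 3*(6 + M) = 18 + 3*M)
sqrt(Y(-1, 69) + T(-63, S(8, -2))) = sqrt(1/(69 - 1) + (18 + 3*(-4))) = sqrt(1/68 + (18 - 12)) = sqrt(1/68 + 6) = sqrt(409/68) = sqrt(6953)/34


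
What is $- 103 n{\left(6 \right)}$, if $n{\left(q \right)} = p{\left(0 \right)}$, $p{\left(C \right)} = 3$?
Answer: $-309$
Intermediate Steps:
$n{\left(q \right)} = 3$
$- 103 n{\left(6 \right)} = \left(-103\right) 3 = -309$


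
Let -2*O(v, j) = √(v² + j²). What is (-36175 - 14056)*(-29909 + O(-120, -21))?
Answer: 1502358979 + 150693*√1649/2 ≈ 1.5054e+9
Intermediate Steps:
O(v, j) = -√(j² + v²)/2 (O(v, j) = -√(v² + j²)/2 = -√(j² + v²)/2)
(-36175 - 14056)*(-29909 + O(-120, -21)) = (-36175 - 14056)*(-29909 - √((-21)² + (-120)²)/2) = -50231*(-29909 - √(441 + 14400)/2) = -50231*(-29909 - 3*√1649/2) = 1502358979 + 150693*√1649/2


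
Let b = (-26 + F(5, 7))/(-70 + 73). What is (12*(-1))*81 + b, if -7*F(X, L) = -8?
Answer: -6862/7 ≈ -980.29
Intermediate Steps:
F(X, L) = 8/7 (F(X, L) = -⅐*(-8) = 8/7)
b = -58/7 (b = (-26 + 8/7)/(-70 + 73) = -174/7/3 = -174/7*⅓ = -58/7 ≈ -8.2857)
(12*(-1))*81 + b = (12*(-1))*81 - 58/7 = -12*81 - 58/7 = -972 - 58/7 = -6862/7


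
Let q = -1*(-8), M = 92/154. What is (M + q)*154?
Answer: 1324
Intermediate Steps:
M = 46/77 (M = 92*(1/154) = 46/77 ≈ 0.59740)
q = 8
(M + q)*154 = (46/77 + 8)*154 = (662/77)*154 = 1324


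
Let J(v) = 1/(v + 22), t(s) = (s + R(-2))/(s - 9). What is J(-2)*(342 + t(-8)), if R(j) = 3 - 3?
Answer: 2911/170 ≈ 17.124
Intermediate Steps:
R(j) = 0
t(s) = s/(-9 + s) (t(s) = (s + 0)/(s - 9) = s/(-9 + s))
J(v) = 1/(22 + v)
J(-2)*(342 + t(-8)) = (342 - 8/(-9 - 8))/(22 - 2) = (342 - 8/(-17))/20 = (342 - 8*(-1/17))/20 = (342 + 8/17)/20 = (1/20)*(5822/17) = 2911/170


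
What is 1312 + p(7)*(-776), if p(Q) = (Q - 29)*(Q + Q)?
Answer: 240320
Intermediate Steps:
p(Q) = 2*Q*(-29 + Q) (p(Q) = (-29 + Q)*(2*Q) = 2*Q*(-29 + Q))
1312 + p(7)*(-776) = 1312 + (2*7*(-29 + 7))*(-776) = 1312 + (2*7*(-22))*(-776) = 1312 - 308*(-776) = 1312 + 239008 = 240320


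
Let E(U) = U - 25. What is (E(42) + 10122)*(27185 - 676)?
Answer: 268774751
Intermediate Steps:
E(U) = -25 + U
(E(42) + 10122)*(27185 - 676) = ((-25 + 42) + 10122)*(27185 - 676) = (17 + 10122)*26509 = 10139*26509 = 268774751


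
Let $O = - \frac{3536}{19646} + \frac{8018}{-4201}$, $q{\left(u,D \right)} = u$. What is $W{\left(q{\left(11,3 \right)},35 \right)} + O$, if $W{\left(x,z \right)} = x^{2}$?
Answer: $\frac{4907049001}{41266423} \approx 118.91$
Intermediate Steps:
$O = - \frac{86188182}{41266423}$ ($O = \left(-3536\right) \frac{1}{19646} + 8018 \left(- \frac{1}{4201}\right) = - \frac{1768}{9823} - \frac{8018}{4201} = - \frac{86188182}{41266423} \approx -2.0886$)
$W{\left(q{\left(11,3 \right)},35 \right)} + O = 11^{2} - \frac{86188182}{41266423} = 121 - \frac{86188182}{41266423} = \frac{4907049001}{41266423}$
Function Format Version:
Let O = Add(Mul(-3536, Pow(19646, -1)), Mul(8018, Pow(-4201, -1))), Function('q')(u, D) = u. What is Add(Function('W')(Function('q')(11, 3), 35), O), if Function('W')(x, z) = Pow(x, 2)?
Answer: Rational(4907049001, 41266423) ≈ 118.91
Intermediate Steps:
O = Rational(-86188182, 41266423) (O = Add(Mul(-3536, Rational(1, 19646)), Mul(8018, Rational(-1, 4201))) = Add(Rational(-1768, 9823), Rational(-8018, 4201)) = Rational(-86188182, 41266423) ≈ -2.0886)
Add(Function('W')(Function('q')(11, 3), 35), O) = Add(Pow(11, 2), Rational(-86188182, 41266423)) = Add(121, Rational(-86188182, 41266423)) = Rational(4907049001, 41266423)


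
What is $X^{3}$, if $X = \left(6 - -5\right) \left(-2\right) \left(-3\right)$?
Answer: $287496$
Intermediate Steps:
$X = 66$ ($X = \left(6 + 5\right) \left(-2\right) \left(-3\right) = 11 \left(-2\right) \left(-3\right) = \left(-22\right) \left(-3\right) = 66$)
$X^{3} = 66^{3} = 287496$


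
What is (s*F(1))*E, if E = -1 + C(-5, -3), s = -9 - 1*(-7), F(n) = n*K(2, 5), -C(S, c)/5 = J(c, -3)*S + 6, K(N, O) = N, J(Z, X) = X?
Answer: 424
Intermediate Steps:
C(S, c) = -30 + 15*S (C(S, c) = -5*(-3*S + 6) = -5*(6 - 3*S) = -30 + 15*S)
F(n) = 2*n (F(n) = n*2 = 2*n)
s = -2 (s = -9 + 7 = -2)
E = -106 (E = -1 + (-30 + 15*(-5)) = -1 + (-30 - 75) = -1 - 105 = -106)
(s*F(1))*E = -4*(-106) = 424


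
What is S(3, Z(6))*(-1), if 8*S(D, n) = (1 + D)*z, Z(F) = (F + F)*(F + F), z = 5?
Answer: -5/2 ≈ -2.5000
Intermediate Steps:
Z(F) = 4*F**2 (Z(F) = (2*F)*(2*F) = 4*F**2)
S(D, n) = 5/8 + 5*D/8 (S(D, n) = ((1 + D)*5)/8 = (5 + 5*D)/8 = 5/8 + 5*D/8)
S(3, Z(6))*(-1) = (5/8 + (5/8)*3)*(-1) = (5/8 + 15/8)*(-1) = (5/2)*(-1) = -5/2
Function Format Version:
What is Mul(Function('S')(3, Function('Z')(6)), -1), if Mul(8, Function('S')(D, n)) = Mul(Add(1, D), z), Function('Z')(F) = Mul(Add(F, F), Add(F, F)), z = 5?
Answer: Rational(-5, 2) ≈ -2.5000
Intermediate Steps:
Function('Z')(F) = Mul(4, Pow(F, 2)) (Function('Z')(F) = Mul(Mul(2, F), Mul(2, F)) = Mul(4, Pow(F, 2)))
Function('S')(D, n) = Add(Rational(5, 8), Mul(Rational(5, 8), D)) (Function('S')(D, n) = Mul(Rational(1, 8), Mul(Add(1, D), 5)) = Mul(Rational(1, 8), Add(5, Mul(5, D))) = Add(Rational(5, 8), Mul(Rational(5, 8), D)))
Mul(Function('S')(3, Function('Z')(6)), -1) = Mul(Add(Rational(5, 8), Mul(Rational(5, 8), 3)), -1) = Mul(Add(Rational(5, 8), Rational(15, 8)), -1) = Mul(Rational(5, 2), -1) = Rational(-5, 2)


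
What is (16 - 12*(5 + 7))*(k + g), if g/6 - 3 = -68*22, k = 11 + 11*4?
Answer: 1139584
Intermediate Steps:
k = 55 (k = 11 + 44 = 55)
g = -8958 (g = 18 + 6*(-68*22) = 18 + 6*(-1496) = 18 - 8976 = -8958)
(16 - 12*(5 + 7))*(k + g) = (16 - 12*(5 + 7))*(55 - 8958) = (16 - 12*12)*(-8903) = (16 - 144)*(-8903) = -128*(-8903) = 1139584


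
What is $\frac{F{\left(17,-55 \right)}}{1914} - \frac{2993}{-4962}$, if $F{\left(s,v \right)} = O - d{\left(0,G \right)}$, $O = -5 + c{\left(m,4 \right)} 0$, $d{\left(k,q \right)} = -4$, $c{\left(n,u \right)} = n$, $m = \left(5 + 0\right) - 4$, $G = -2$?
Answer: $\frac{158990}{263813} \approx 0.60266$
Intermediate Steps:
$m = 1$ ($m = 5 - 4 = 1$)
$O = -5$ ($O = -5 + 1 \cdot 0 = -5 + 0 = -5$)
$F{\left(s,v \right)} = -1$ ($F{\left(s,v \right)} = -5 - -4 = -5 + 4 = -1$)
$\frac{F{\left(17,-55 \right)}}{1914} - \frac{2993}{-4962} = - \frac{1}{1914} - \frac{2993}{-4962} = \left(-1\right) \frac{1}{1914} - - \frac{2993}{4962} = - \frac{1}{1914} + \frac{2993}{4962} = \frac{158990}{263813}$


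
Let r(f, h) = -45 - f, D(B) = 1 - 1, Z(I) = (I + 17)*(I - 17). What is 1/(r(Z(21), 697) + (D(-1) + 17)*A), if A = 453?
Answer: 1/7504 ≈ 0.00013326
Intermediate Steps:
Z(I) = (-17 + I)*(17 + I) (Z(I) = (17 + I)*(-17 + I) = (-17 + I)*(17 + I))
D(B) = 0
1/(r(Z(21), 697) + (D(-1) + 17)*A) = 1/((-45 - (-289 + 21**2)) + (0 + 17)*453) = 1/((-45 - (-289 + 441)) + 17*453) = 1/((-45 - 1*152) + 7701) = 1/((-45 - 152) + 7701) = 1/(-197 + 7701) = 1/7504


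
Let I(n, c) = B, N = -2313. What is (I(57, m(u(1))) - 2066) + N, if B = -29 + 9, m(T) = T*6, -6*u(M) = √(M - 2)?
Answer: -4399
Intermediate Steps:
u(M) = -√(-2 + M)/6 (u(M) = -√(M - 2)/6 = -√(-2 + M)/6)
m(T) = 6*T
B = -20
I(n, c) = -20
(I(57, m(u(1))) - 2066) + N = (-20 - 2066) - 2313 = -2086 - 2313 = -4399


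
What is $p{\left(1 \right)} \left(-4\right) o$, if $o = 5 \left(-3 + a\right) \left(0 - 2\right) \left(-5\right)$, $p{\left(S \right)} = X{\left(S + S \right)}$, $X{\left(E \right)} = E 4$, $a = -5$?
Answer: $12800$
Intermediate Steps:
$X{\left(E \right)} = 4 E$
$p{\left(S \right)} = 8 S$ ($p{\left(S \right)} = 4 \left(S + S\right) = 4 \cdot 2 S = 8 S$)
$o = -400$ ($o = 5 \left(-3 - 5\right) \left(0 - 2\right) \left(-5\right) = 5 \left(\left(-8\right) \left(-2\right)\right) \left(-5\right) = 5 \cdot 16 \left(-5\right) = 80 \left(-5\right) = -400$)
$p{\left(1 \right)} \left(-4\right) o = 8 \cdot 1 \left(-4\right) \left(-400\right) = 8 \left(-4\right) \left(-400\right) = \left(-32\right) \left(-400\right) = 12800$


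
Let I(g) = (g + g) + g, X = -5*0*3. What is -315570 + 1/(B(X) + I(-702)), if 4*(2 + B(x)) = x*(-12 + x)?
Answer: -665221561/2108 ≈ -3.1557e+5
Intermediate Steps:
X = 0 (X = 0*3 = 0)
I(g) = 3*g (I(g) = 2*g + g = 3*g)
B(x) = -2 + x*(-12 + x)/4 (B(x) = -2 + (x*(-12 + x))/4 = -2 + x*(-12 + x)/4)
-315570 + 1/(B(X) + I(-702)) = -315570 + 1/((-2 - 3*0 + (1/4)*0**2) + 3*(-702)) = -315570 + 1/((-2 + 0 + (1/4)*0) - 2106) = -315570 + 1/((-2 + 0 + 0) - 2106) = -315570 + 1/(-2 - 2106) = -315570 + 1/(-2108) = -315570 - 1/2108 = -665221561/2108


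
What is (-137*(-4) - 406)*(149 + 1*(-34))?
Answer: 16330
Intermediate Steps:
(-137*(-4) - 406)*(149 + 1*(-34)) = (548 - 406)*(149 - 34) = 142*115 = 16330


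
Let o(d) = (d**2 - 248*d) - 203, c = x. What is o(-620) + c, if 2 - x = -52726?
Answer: 590685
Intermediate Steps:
x = 52728 (x = 2 - 1*(-52726) = 2 + 52726 = 52728)
c = 52728
o(d) = -203 + d**2 - 248*d
o(-620) + c = (-203 + (-620)**2 - 248*(-620)) + 52728 = (-203 + 384400 + 153760) + 52728 = 537957 + 52728 = 590685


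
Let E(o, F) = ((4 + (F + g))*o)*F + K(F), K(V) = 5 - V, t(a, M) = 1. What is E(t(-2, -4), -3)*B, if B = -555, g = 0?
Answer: -2775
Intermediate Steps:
E(o, F) = 5 - F + F*o*(4 + F) (E(o, F) = ((4 + (F + 0))*o)*F + (5 - F) = ((4 + F)*o)*F + (5 - F) = (o*(4 + F))*F + (5 - F) = F*o*(4 + F) + (5 - F) = 5 - F + F*o*(4 + F))
E(t(-2, -4), -3)*B = (5 - 1*(-3) + 1*(-3)**2 + 4*(-3)*1)*(-555) = (5 + 3 + 1*9 - 12)*(-555) = (5 + 3 + 9 - 12)*(-555) = 5*(-555) = -2775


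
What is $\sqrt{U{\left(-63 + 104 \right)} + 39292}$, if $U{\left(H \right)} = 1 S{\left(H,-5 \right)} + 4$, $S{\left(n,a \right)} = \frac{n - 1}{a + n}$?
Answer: $\frac{\sqrt{353674}}{3} \approx 198.23$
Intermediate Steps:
$S{\left(n,a \right)} = \frac{-1 + n}{a + n}$
$U{\left(H \right)} = 4 + \frac{-1 + H}{-5 + H}$ ($U{\left(H \right)} = 1 \frac{-1 + H}{-5 + H} + 4 = \frac{-1 + H}{-5 + H} + 4 = 4 + \frac{-1 + H}{-5 + H}$)
$\sqrt{U{\left(-63 + 104 \right)} + 39292} = \sqrt{\frac{-21 + 5 \left(-63 + 104\right)}{-5 + \left(-63 + 104\right)} + 39292} = \sqrt{\frac{-21 + 5 \cdot 41}{-5 + 41} + 39292} = \sqrt{\frac{-21 + 205}{36} + 39292} = \sqrt{\frac{1}{36} \cdot 184 + 39292} = \sqrt{\frac{46}{9} + 39292} = \sqrt{\frac{353674}{9}} = \frac{\sqrt{353674}}{3}$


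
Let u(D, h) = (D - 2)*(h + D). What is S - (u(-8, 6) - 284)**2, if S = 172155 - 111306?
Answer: -8847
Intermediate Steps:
u(D, h) = (-2 + D)*(D + h)
S = 60849
S - (u(-8, 6) - 284)**2 = 60849 - (((-8)**2 - 2*(-8) - 2*6 - 8*6) - 284)**2 = 60849 - ((64 + 16 - 12 - 48) - 284)**2 = 60849 - (20 - 284)**2 = 60849 - 1*(-264)**2 = 60849 - 1*69696 = 60849 - 69696 = -8847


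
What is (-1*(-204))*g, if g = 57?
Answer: 11628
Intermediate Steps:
(-1*(-204))*g = -1*(-204)*57 = 204*57 = 11628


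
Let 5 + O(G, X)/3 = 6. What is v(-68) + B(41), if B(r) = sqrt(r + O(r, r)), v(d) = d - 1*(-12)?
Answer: -56 + 2*sqrt(11) ≈ -49.367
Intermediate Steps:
O(G, X) = 3 (O(G, X) = -15 + 3*6 = -15 + 18 = 3)
v(d) = 12 + d (v(d) = d + 12 = 12 + d)
B(r) = sqrt(3 + r) (B(r) = sqrt(r + 3) = sqrt(3 + r))
v(-68) + B(41) = (12 - 68) + sqrt(3 + 41) = -56 + sqrt(44) = -56 + 2*sqrt(11)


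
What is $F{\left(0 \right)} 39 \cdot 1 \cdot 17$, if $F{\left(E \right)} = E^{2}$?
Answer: $0$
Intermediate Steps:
$F{\left(0 \right)} 39 \cdot 1 \cdot 17 = 0^{2} \cdot 39 \cdot 1 \cdot 17 = 0 \cdot 39 \cdot 17 = 0 \cdot 17 = 0$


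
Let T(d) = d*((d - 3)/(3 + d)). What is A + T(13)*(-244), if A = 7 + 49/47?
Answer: -185599/94 ≈ -1974.5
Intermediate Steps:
A = 378/47 (A = 7 + 49*(1/47) = 7 + 49/47 = 378/47 ≈ 8.0426)
T(d) = d*(-3 + d)/(3 + d) (T(d) = d*((-3 + d)/(3 + d)) = d*(-3 + d)/(3 + d))
A + T(13)*(-244) = 378/47 + (13*(-3 + 13)/(3 + 13))*(-244) = 378/47 + (13*10/16)*(-244) = 378/47 + (13*(1/16)*10)*(-244) = 378/47 + (65/8)*(-244) = 378/47 - 3965/2 = -185599/94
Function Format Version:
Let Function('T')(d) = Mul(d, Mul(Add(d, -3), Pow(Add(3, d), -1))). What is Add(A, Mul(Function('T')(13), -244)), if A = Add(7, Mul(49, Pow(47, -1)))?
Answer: Rational(-185599, 94) ≈ -1974.5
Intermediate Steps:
A = Rational(378, 47) (A = Add(7, Mul(49, Rational(1, 47))) = Add(7, Rational(49, 47)) = Rational(378, 47) ≈ 8.0426)
Function('T')(d) = Mul(d, Pow(Add(3, d), -1), Add(-3, d)) (Function('T')(d) = Mul(d, Mul(Add(-3, d), Pow(Add(3, d), -1))) = Mul(d, Mul(Pow(Add(3, d), -1), Add(-3, d))) = Mul(d, Pow(Add(3, d), -1), Add(-3, d)))
Add(A, Mul(Function('T')(13), -244)) = Add(Rational(378, 47), Mul(Mul(13, Pow(Add(3, 13), -1), Add(-3, 13)), -244)) = Add(Rational(378, 47), Mul(Mul(13, Pow(16, -1), 10), -244)) = Add(Rational(378, 47), Mul(Mul(13, Rational(1, 16), 10), -244)) = Add(Rational(378, 47), Mul(Rational(65, 8), -244)) = Add(Rational(378, 47), Rational(-3965, 2)) = Rational(-185599, 94)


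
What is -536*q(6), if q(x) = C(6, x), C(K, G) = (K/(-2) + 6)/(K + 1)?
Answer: -1608/7 ≈ -229.71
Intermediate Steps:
C(K, G) = (6 - K/2)/(1 + K) (C(K, G) = (K*(-½) + 6)/(1 + K) = (-K/2 + 6)/(1 + K) = (6 - K/2)/(1 + K))
q(x) = 3/7 (q(x) = (12 - 1*6)/(2*(1 + 6)) = (½)*(12 - 6)/7 = (½)*(⅐)*6 = 3/7)
-536*q(6) = -536*3/7 = -1608/7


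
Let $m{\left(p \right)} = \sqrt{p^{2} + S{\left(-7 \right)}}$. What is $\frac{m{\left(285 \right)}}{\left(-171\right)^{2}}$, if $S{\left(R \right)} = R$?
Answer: $\frac{\sqrt{81218}}{29241} \approx 0.0097462$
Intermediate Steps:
$m{\left(p \right)} = \sqrt{-7 + p^{2}}$ ($m{\left(p \right)} = \sqrt{p^{2} - 7} = \sqrt{-7 + p^{2}}$)
$\frac{m{\left(285 \right)}}{\left(-171\right)^{2}} = \frac{\sqrt{-7 + 285^{2}}}{\left(-171\right)^{2}} = \frac{\sqrt{-7 + 81225}}{29241} = \sqrt{81218} \cdot \frac{1}{29241} = \frac{\sqrt{81218}}{29241}$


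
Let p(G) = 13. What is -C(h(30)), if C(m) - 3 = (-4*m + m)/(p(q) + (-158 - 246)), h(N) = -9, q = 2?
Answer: -1146/391 ≈ -2.9309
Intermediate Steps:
C(m) = 3 + 3*m/391 (C(m) = 3 + (-4*m + m)/(13 + (-158 - 246)) = 3 + (-3*m)/(13 - 404) = 3 - 3*m/(-391) = 3 - 3*m*(-1/391) = 3 + 3*m/391)
-C(h(30)) = -(3 + (3/391)*(-9)) = -(3 - 27/391) = -1*1146/391 = -1146/391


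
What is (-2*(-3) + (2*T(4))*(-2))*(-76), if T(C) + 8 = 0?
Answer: -2888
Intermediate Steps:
T(C) = -8 (T(C) = -8 + 0 = -8)
(-2*(-3) + (2*T(4))*(-2))*(-76) = (-2*(-3) + (2*(-8))*(-2))*(-76) = (6 - 16*(-2))*(-76) = (6 + 32)*(-76) = 38*(-76) = -2888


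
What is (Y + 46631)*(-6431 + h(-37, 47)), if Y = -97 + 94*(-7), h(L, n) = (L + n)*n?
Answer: -273466836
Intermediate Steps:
h(L, n) = n*(L + n)
Y = -755 (Y = -97 - 658 = -755)
(Y + 46631)*(-6431 + h(-37, 47)) = (-755 + 46631)*(-6431 + 47*(-37 + 47)) = 45876*(-6431 + 47*10) = 45876*(-6431 + 470) = 45876*(-5961) = -273466836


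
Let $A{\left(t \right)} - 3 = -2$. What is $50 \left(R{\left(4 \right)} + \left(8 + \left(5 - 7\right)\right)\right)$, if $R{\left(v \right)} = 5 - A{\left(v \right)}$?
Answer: $500$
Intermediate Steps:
$A{\left(t \right)} = 1$ ($A{\left(t \right)} = 3 - 2 = 1$)
$R{\left(v \right)} = 4$ ($R{\left(v \right)} = 5 - 1 = 4$)
$50 \left(R{\left(4 \right)} + \left(8 + \left(5 - 7\right)\right)\right) = 50 \left(4 + \left(8 + \left(5 - 7\right)\right)\right) = 50 \left(4 + \left(8 - 2\right)\right) = 50 \left(4 + 6\right) = 50 \cdot 10 = 500$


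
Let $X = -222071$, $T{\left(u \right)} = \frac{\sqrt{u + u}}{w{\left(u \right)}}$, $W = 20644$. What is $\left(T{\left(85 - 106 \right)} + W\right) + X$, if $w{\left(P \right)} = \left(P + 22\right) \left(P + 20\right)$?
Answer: $-201427 - i \sqrt{42} \approx -2.0143 \cdot 10^{5} - 6.4807 i$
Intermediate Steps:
$w{\left(P \right)} = \left(20 + P\right) \left(22 + P\right)$ ($w{\left(P \right)} = \left(22 + P\right) \left(20 + P\right) = \left(20 + P\right) \left(22 + P\right)$)
$T{\left(u \right)} = \frac{\sqrt{2} \sqrt{u}}{440 + u^{2} + 42 u}$ ($T{\left(u \right)} = \frac{\sqrt{u + u}}{440 + u^{2} + 42 u} = \frac{\sqrt{2 u}}{440 + u^{2} + 42 u} = \frac{\sqrt{2} \sqrt{u}}{440 + u^{2} + 42 u}$)
$\left(T{\left(85 - 106 \right)} + W\right) + X = \left(\frac{\sqrt{2} \sqrt{85 - 106}}{440 + \left(85 - 106\right)^{2} + 42 \left(85 - 106\right)} + 20644\right) - 222071 = \left(\frac{\sqrt{2} \sqrt{-21}}{440 + \left(-21\right)^{2} + 42 \left(-21\right)} + 20644\right) - 222071 = \left(\frac{\sqrt{2} i \sqrt{21}}{440 + 441 - 882} + 20644\right) - 222071 = \left(\frac{\sqrt{2} i \sqrt{21}}{-1} + 20644\right) - 222071 = \left(\sqrt{2} i \sqrt{21} \left(-1\right) + 20644\right) - 222071 = \left(- i \sqrt{42} + 20644\right) - 222071 = \left(20644 - i \sqrt{42}\right) - 222071 = -201427 - i \sqrt{42}$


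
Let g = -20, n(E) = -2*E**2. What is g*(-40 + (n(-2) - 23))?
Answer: 1420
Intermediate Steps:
g*(-40 + (n(-2) - 23)) = -20*(-40 + (-2*(-2)**2 - 23)) = -20*(-40 + (-2*4 - 23)) = -20*(-40 + (-8 - 23)) = -20*(-40 - 31) = -20*(-71) = 1420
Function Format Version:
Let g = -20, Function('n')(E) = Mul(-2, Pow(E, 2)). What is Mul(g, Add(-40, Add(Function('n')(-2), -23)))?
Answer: 1420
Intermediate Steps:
Mul(g, Add(-40, Add(Function('n')(-2), -23))) = Mul(-20, Add(-40, Add(Mul(-2, Pow(-2, 2)), -23))) = Mul(-20, Add(-40, Add(Mul(-2, 4), -23))) = Mul(-20, Add(-40, Add(-8, -23))) = Mul(-20, Add(-40, -31)) = Mul(-20, -71) = 1420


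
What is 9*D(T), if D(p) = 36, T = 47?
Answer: 324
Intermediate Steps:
9*D(T) = 9*36 = 324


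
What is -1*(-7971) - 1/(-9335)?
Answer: 74409286/9335 ≈ 7971.0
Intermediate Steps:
-1*(-7971) - 1/(-9335) = 7971 - 1*(-1/9335) = 7971 + 1/9335 = 74409286/9335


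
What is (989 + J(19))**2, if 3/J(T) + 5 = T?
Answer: 191794801/196 ≈ 9.7855e+5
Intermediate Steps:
J(T) = 3/(-5 + T)
(989 + J(19))**2 = (989 + 3/(-5 + 19))**2 = (989 + 3/14)**2 = (13849/14)**2 = 191794801/196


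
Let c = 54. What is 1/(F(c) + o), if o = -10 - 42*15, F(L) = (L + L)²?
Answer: 1/11024 ≈ 9.0711e-5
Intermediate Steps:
F(L) = 4*L² (F(L) = (2*L)² = 4*L²)
o = -640 (o = -10 - 630 = -640)
1/(F(c) + o) = 1/(4*54² - 640) = 1/(4*2916 - 640) = 1/(11664 - 640) = 1/11024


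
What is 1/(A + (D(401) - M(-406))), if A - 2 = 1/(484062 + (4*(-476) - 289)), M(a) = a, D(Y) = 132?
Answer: 481869/260209261 ≈ 0.0018519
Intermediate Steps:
A = 963739/481869 (A = 2 + 1/(484062 + (4*(-476) - 289)) = 2 + 1/(484062 + (-1904 - 289)) = 2 + 1/(484062 - 2193) = 2 + 1/481869 = 963739/481869 ≈ 2.0000)
1/(A + (D(401) - M(-406))) = 1/(963739/481869 + (132 - 1*(-406))) = 1/(963739/481869 + (132 + 406)) = 1/(963739/481869 + 538) = 1/(260209261/481869) = 481869/260209261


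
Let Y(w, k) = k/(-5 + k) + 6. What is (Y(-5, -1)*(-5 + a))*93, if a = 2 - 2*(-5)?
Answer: 8029/2 ≈ 4014.5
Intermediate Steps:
a = 12 (a = 2 + 10 = 12)
Y(w, k) = 6 + k/(-5 + k)
(Y(-5, -1)*(-5 + a))*93 = (((-30 + 7*(-1))/(-5 - 1))*(-5 + 12))*93 = (((-30 - 7)/(-6))*7)*93 = (-1/6*(-37)*7)*93 = ((37/6)*7)*93 = (259/6)*93 = 8029/2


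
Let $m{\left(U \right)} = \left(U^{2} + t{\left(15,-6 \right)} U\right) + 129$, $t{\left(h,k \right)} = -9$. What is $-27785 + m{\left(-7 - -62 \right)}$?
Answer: $-25126$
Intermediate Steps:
$m{\left(U \right)} = 129 + U^{2} - 9 U$ ($m{\left(U \right)} = \left(U^{2} - 9 U\right) + 129 = 129 + U^{2} - 9 U$)
$-27785 + m{\left(-7 - -62 \right)} = -27785 + \left(129 + \left(-7 - -62\right)^{2} - 9 \left(-7 - -62\right)\right) = -27785 + \left(129 + \left(-7 + 62\right)^{2} - 9 \left(-7 + 62\right)\right) = -27785 + \left(129 + 55^{2} - 495\right) = -27785 + \left(129 + 3025 - 495\right) = -27785 + 2659 = -25126$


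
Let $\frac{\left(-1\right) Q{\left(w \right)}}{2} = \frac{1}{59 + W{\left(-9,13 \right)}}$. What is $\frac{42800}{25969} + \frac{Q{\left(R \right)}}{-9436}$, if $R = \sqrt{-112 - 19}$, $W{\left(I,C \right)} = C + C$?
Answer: $\frac{17164109969}{10414348070} \approx 1.6481$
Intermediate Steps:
$W{\left(I,C \right)} = 2 C$
$R = i \sqrt{131}$ ($R = \sqrt{-131} = i \sqrt{131} \approx 11.446 i$)
$Q{\left(w \right)} = - \frac{2}{85}$ ($Q{\left(w \right)} = - \frac{2}{59 + 2 \cdot 13} = - \frac{2}{59 + 26} = - \frac{2}{85}$)
$\frac{42800}{25969} + \frac{Q{\left(R \right)}}{-9436} = \frac{42800}{25969} - \frac{2}{85 \left(-9436\right)} = 42800 \cdot \frac{1}{25969} - - \frac{1}{401030} = \frac{42800}{25969} + \frac{1}{401030} = \frac{17164109969}{10414348070}$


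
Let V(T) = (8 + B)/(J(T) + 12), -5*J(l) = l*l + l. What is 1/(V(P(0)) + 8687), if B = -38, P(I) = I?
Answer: 2/17369 ≈ 0.00011515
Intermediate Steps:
J(l) = -l/5 - l**2/5 (J(l) = -(l*l + l)/5 = -(l**2 + l)/5 = -(l + l**2)/5 = -l/5 - l**2/5)
V(T) = -30/(12 - T*(1 + T)/5) (V(T) = (8 - 38)/(-T*(1 + T)/5 + 12) = -30/(12 - T*(1 + T)/5))
1/(V(P(0)) + 8687) = 1/(150/(-60 + 0*(1 + 0)) + 8687) = 1/(150/(-60 + 0*1) + 8687) = 1/(150/(-60 + 0) + 8687) = 1/(150/(-60) + 8687) = 1/(150*(-1/60) + 8687) = 1/(-5/2 + 8687) = 1/(17369/2) = 2/17369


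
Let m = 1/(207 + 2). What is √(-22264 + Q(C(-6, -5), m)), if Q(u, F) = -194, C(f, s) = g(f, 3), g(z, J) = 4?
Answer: I*√22458 ≈ 149.86*I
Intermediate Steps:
C(f, s) = 4
m = 1/209 ≈ 0.0047847
√(-22264 + Q(C(-6, -5), m)) = √(-22264 - 194) = √(-22458) = I*√22458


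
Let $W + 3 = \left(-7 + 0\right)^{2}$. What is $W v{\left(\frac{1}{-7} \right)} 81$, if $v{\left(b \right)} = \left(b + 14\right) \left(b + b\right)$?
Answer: $- \frac{722844}{49} \approx -14752.0$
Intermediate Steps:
$v{\left(b \right)} = 2 b \left(14 + b\right)$ ($v{\left(b \right)} = \left(14 + b\right) 2 b = 2 b \left(14 + b\right)$)
$W = 46$ ($W = -3 + \left(-7 + 0\right)^{2} = -3 + \left(-7\right)^{2} = -3 + 49 = 46$)
$W v{\left(\frac{1}{-7} \right)} 81 = 46 \frac{2 \left(14 + \frac{1}{-7}\right)}{-7} \cdot 81 = 46 \cdot 2 \left(- \frac{1}{7}\right) \left(14 - \frac{1}{7}\right) 81 = 46 \cdot 2 \left(- \frac{1}{7}\right) \frac{97}{7} \cdot 81 = 46 \left(- \frac{194}{49}\right) 81 = \left(- \frac{8924}{49}\right) 81 = - \frac{722844}{49}$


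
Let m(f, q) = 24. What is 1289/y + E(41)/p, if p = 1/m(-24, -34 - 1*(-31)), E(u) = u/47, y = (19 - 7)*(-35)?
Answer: 352697/19740 ≈ 17.867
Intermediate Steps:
y = -420 (y = 12*(-35) = -420)
E(u) = u/47 (E(u) = u*(1/47) = u/47)
p = 1/24 ≈ 0.041667
1289/y + E(41)/p = 1289/(-420) + ((1/47)*41)/(1/24) = 1289*(-1/420) + (41/47)*24 = -1289/420 + 984/47 = 352697/19740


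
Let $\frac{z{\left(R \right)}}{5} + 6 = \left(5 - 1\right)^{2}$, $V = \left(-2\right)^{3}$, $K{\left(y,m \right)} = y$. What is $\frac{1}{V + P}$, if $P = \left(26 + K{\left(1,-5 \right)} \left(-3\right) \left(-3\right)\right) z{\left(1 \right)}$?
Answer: $\frac{1}{1742} \approx 0.00057405$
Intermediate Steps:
$V = -8$
$z{\left(R \right)} = 50$ ($z{\left(R \right)} = -30 + 5 \left(5 - 1\right)^{2} = -30 + 5 \cdot 4^{2} = -30 + 5 \cdot 16 = -30 + 80 = 50$)
$P = 1750$ ($P = \left(26 + 1 \left(-3\right) \left(-3\right)\right) 50 = \left(26 - -9\right) 50 = \left(26 + 9\right) 50 = 35 \cdot 50 = 1750$)
$\frac{1}{V + P} = \frac{1}{-8 + 1750} = \frac{1}{1742}$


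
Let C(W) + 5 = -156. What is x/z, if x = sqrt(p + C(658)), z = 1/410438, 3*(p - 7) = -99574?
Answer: 820876*I*sqrt(75027)/3 ≈ 7.4949e+7*I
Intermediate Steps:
p = -99553/3 (p = 7 + (1/3)*(-99574) = 7 - 99574/3 = -99553/3 ≈ -33184.)
C(W) = -161 (C(W) = -5 - 156 = -161)
z = 1/410438 ≈ 2.4364e-6
x = 2*I*sqrt(75027)/3 (x = sqrt(-99553/3 - 161) = sqrt(-100036/3) = 2*I*sqrt(75027)/3 ≈ 182.61*I)
x/z = (2*I*sqrt(75027)/3)/(1/410438) = (2*I*sqrt(75027)/3)*410438 = 820876*I*sqrt(75027)/3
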